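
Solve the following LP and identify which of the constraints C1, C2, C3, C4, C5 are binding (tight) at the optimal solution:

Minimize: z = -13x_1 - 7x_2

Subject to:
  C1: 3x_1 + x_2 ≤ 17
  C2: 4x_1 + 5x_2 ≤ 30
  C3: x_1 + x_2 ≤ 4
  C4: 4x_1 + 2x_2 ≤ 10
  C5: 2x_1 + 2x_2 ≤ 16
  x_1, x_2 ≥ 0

At x_1 = 1, x_2 = 3, compute slack b - a·x for each constraint:
  C1: 17 − 6 = 11  (slack)
  C2: 30 − 19 = 11  (slack)
  C3: 4 − 4 = 0  (binding)
  C4: 10 − 10 = 0  (binding)
  C5: 16 − 8 = 8  (slack)

Optimal: x_1 = 1, x_2 = 3
Binding: C3, C4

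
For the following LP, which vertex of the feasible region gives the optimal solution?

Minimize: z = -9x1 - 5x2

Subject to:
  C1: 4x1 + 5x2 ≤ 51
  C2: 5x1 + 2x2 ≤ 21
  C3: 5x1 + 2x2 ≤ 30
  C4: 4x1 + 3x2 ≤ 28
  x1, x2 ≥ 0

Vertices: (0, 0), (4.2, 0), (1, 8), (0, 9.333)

Evaluate the objective at each vertex of the feasible region:
  z(0, 0) = 0
  z(4.2, 0) = -37.8
  z(1, 8) = -49  ←
  z(0, 9.333) = -46.67
The minimum is at x1 = 1, x2 = 8.

(1, 8)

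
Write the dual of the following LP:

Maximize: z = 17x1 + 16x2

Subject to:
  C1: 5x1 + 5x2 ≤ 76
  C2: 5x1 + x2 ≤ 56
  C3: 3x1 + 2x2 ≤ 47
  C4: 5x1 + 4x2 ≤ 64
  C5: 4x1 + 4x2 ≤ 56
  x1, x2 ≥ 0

Primal max cᵀx s.t. Ax ≤ b, x ≥ 0  →  Dual min bᵀy s.t. Aᵀy ≥ c, y ≥ 0.

Minimize: z = 76y1 + 56y2 + 47y3 + 64y4 + 56y5

Subject to:
  5y1 + 5y2 + 3y3 + 5y4 + 4y5 ≥ 17
  5y1 + y2 + 2y3 + 4y4 + 4y5 ≥ 16
  y1, y2, y3, y4, y5 ≥ 0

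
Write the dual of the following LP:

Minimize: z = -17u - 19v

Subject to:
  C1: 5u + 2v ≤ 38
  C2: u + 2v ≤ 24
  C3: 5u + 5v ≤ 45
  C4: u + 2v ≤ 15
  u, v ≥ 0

Primal min cᵀx s.t. Ax ≤ b, x ≥ 0  →  Dual max −bᵀy s.t. Aᵀy ≥ −c, y ≥ 0.

Maximize: z = -38y1 - 24y2 - 45y3 - 15y4

Subject to:
  5y1 + y2 + 5y3 + y4 ≥ 17
  2y1 + 2y2 + 5y3 + 2y4 ≥ 19
  y1, y2, y3, y4 ≥ 0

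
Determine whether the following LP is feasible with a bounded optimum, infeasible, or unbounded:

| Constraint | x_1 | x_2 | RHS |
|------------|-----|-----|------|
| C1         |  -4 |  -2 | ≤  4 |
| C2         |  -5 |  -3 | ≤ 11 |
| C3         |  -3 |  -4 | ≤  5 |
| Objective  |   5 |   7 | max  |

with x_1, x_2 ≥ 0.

Unbounded (objective can increase without bound)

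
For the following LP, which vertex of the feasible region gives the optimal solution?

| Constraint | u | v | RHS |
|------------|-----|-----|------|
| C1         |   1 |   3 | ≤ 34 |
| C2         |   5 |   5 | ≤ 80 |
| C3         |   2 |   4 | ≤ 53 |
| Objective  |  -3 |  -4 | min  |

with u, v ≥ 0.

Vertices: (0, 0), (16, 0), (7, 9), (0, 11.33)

Evaluate the objective at each vertex of the feasible region:
  z(0, 0) = 0
  z(16, 0) = -48
  z(7, 9) = -57  ←
  z(0, 11.33) = -45.33
The minimum is at u = 7, v = 9.

(7, 9)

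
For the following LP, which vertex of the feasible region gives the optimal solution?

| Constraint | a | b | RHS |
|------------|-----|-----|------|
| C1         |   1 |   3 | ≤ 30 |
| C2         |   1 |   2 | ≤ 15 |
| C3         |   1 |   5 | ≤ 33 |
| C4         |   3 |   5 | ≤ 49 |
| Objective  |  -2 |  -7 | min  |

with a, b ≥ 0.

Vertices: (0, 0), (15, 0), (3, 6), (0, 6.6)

Evaluate the objective at each vertex of the feasible region:
  z(0, 0) = 0
  z(15, 0) = -30
  z(3, 6) = -48  ←
  z(0, 6.6) = -46.2
The minimum is at a = 3, b = 6.

(3, 6)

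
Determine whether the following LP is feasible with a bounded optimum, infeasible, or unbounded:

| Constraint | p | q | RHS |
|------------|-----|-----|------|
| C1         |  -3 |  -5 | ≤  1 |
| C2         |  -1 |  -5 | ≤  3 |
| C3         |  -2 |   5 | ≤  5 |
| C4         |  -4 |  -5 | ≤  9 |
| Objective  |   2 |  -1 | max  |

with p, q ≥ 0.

Unbounded (objective can increase without bound)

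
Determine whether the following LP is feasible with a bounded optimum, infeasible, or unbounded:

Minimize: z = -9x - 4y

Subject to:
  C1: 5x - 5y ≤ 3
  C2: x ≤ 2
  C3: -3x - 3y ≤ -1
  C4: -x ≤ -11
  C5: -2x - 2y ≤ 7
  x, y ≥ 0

Infeasible (no feasible solution exists)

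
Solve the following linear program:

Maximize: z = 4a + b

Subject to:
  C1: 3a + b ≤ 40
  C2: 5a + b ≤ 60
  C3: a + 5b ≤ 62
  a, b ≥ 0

Evaluate the objective at each vertex of the feasible region:
  z(0, 0) = 0
  z(12, 0) = 48
  z(10, 10) = 50  ←
  z(9.857, 10.43) = 49.86
  z(0, 12.4) = 12.4
The maximum is at a = 10, b = 10.

a = 10, b = 10, z = 50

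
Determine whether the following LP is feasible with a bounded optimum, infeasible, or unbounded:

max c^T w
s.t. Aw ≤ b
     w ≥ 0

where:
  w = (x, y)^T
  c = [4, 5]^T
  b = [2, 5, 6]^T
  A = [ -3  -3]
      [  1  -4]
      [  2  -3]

Unbounded (objective can increase without bound)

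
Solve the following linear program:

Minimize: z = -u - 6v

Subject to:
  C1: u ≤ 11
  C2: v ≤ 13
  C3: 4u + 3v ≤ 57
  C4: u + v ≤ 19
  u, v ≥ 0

Evaluate the objective at each vertex of the feasible region:
  z(0, 0) = 0
  z(11, 0) = -11
  z(11, 4.333) = -37
  z(4.5, 13) = -82.5  ←
  z(0, 13) = -78
The minimum is at u = 4.5, v = 13.

u = 4.5, v = 13, z = -82.5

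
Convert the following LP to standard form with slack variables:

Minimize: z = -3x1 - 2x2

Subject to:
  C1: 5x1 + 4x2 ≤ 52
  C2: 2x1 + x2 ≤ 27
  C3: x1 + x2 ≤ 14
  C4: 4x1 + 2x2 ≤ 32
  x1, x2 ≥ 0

min z = -3x1 - 2x2

s.t.
  5x1 + 4x2 + s1 = 52
  2x1 + x2 + s2 = 27
  x1 + x2 + s3 = 14
  4x1 + 2x2 + s4 = 32
  x1, x2, s1, s2, s3, s4 ≥ 0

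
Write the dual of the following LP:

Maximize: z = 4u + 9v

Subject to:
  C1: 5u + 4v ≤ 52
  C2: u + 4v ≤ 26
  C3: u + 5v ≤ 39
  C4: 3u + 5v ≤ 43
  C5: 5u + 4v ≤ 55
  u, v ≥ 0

Primal max cᵀx s.t. Ax ≤ b, x ≥ 0  →  Dual min bᵀy s.t. Aᵀy ≥ c, y ≥ 0.

Minimize: z = 52y1 + 26y2 + 39y3 + 43y4 + 55y5

Subject to:
  5y1 + y2 + y3 + 3y4 + 5y5 ≥ 4
  4y1 + 4y2 + 5y3 + 5y4 + 4y5 ≥ 9
  y1, y2, y3, y4, y5 ≥ 0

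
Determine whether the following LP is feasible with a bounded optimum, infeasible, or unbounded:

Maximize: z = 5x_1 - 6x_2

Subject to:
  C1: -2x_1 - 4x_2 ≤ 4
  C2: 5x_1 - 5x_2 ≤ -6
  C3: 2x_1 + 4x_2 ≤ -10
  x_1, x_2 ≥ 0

Infeasible (no feasible solution exists)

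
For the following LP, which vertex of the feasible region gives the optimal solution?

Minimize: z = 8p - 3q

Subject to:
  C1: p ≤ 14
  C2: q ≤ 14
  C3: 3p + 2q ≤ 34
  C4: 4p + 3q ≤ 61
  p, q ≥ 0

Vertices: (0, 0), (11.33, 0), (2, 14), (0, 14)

Evaluate the objective at each vertex of the feasible region:
  z(0, 0) = 0
  z(11.33, 0) = 90.67
  z(2, 14) = -26
  z(0, 14) = -42  ←
The minimum is at p = 0, q = 14.

(0, 14)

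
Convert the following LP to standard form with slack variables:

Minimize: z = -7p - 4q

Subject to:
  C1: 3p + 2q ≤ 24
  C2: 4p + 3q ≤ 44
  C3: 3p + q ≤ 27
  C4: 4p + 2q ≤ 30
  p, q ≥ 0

min z = -7p - 4q

s.t.
  3p + 2q + s1 = 24
  4p + 3q + s2 = 44
  3p + q + s3 = 27
  4p + 2q + s4 = 30
  p, q, s1, s2, s3, s4 ≥ 0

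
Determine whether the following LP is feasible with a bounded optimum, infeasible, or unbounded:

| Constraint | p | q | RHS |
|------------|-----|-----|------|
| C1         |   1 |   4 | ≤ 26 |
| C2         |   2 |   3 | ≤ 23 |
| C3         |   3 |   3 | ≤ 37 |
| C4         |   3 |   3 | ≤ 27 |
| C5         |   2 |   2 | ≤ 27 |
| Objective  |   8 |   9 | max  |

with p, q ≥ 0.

Feasible with a bounded optimal solution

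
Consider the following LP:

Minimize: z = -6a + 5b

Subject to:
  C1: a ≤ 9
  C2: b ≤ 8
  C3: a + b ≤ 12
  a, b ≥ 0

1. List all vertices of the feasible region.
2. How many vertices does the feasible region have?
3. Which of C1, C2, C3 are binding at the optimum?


1. (0, 0), (9, 0), (9, 3), (4, 8), (0, 8)
2. 5
3. C1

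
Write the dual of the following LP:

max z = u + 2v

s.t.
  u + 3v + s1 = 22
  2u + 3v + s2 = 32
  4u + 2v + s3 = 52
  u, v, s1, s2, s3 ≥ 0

Primal max cᵀx s.t. Ax ≤ b, x ≥ 0  →  Dual min bᵀy s.t. Aᵀy ≥ c, y ≥ 0.

Minimize: z = 22y1 + 32y2 + 52y3

Subject to:
  y1 + 2y2 + 4y3 ≥ 1
  3y1 + 3y2 + 2y3 ≥ 2
  y1, y2, y3 ≥ 0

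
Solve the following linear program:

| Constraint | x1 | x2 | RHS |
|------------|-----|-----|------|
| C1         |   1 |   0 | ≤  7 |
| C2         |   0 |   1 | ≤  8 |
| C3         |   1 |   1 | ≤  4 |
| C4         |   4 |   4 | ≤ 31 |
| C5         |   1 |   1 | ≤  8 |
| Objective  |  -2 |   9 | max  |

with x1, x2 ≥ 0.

Evaluate the objective at each vertex of the feasible region:
  z(0, 0) = 0
  z(4, 0) = -8
  z(0, 4) = 36  ←
The maximum is at x1 = 0, x2 = 4.

x1 = 0, x2 = 4, z = 36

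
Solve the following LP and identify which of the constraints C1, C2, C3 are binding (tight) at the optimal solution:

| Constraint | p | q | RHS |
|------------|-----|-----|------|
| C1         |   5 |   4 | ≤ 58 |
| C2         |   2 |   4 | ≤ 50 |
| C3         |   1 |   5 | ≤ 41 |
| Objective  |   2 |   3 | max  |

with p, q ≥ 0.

At p = 6, q = 7, compute slack b - a·x for each constraint:
  C1: 58 − 58 = 0  (binding)
  C2: 50 − 40 = 10  (slack)
  C3: 41 − 41 = 0  (binding)

Optimal: p = 6, q = 7
Binding: C1, C3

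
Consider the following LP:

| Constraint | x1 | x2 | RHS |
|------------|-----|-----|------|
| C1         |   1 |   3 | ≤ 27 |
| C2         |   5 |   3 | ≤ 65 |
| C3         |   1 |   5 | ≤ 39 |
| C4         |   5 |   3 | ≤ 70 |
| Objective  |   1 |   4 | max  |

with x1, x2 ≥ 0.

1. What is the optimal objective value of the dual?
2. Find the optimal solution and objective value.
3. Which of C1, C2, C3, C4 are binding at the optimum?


1. 33
2. x1 = 9, x2 = 6, z = 33
3. C1, C3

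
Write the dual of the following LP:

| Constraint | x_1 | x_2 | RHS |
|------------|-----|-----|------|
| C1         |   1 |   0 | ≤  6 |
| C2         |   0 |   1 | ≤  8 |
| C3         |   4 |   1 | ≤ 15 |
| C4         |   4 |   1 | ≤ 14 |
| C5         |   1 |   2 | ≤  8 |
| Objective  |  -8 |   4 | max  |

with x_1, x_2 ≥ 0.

Primal max cᵀx s.t. Ax ≤ b, x ≥ 0  →  Dual min bᵀy s.t. Aᵀy ≥ c, y ≥ 0.

Minimize: z = 6y1 + 8y2 + 15y3 + 14y4 + 8y5

Subject to:
  y1 + 4y3 + 4y4 + y5 ≥ -8
  y2 + y3 + y4 + 2y5 ≥ 4
  y1, y2, y3, y4, y5 ≥ 0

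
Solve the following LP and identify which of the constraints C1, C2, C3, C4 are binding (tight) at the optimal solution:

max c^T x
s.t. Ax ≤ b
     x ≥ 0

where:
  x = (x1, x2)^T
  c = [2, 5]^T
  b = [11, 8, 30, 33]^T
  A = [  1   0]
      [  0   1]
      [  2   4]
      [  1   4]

At x1 = 0, x2 = 7.5, compute slack b - a·x for each constraint:
  C1: 11 − 0 = 11  (slack)
  C2: 8 − 7.5 = 0.5  (slack)
  C3: 30 − 30 = 0  (binding)
  C4: 33 − 30 = 3  (slack)

Optimal: x1 = 0, x2 = 7.5
Binding: C3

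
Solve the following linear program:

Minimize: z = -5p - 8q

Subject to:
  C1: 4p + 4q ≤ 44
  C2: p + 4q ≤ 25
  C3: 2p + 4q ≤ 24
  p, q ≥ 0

Evaluate the objective at each vertex of the feasible region:
  z(0, 0) = 0
  z(11, 0) = -55
  z(10, 1) = -58  ←
  z(0, 6) = -48
The minimum is at p = 10, q = 1.

p = 10, q = 1, z = -58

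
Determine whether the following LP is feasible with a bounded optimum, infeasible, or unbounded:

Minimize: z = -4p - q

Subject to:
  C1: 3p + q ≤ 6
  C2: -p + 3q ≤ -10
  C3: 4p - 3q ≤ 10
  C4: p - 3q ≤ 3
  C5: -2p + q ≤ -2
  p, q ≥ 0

Infeasible (no feasible solution exists)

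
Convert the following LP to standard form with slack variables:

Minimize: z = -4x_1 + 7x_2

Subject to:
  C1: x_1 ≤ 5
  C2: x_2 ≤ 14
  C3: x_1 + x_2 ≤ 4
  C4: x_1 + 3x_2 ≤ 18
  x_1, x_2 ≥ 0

min z = -4x_1 + 7x_2

s.t.
  x_1 + s1 = 5
  x_2 + s2 = 14
  x_1 + x_2 + s3 = 4
  x_1 + 3x_2 + s4 = 18
  x_1, x_2, s1, s2, s3, s4 ≥ 0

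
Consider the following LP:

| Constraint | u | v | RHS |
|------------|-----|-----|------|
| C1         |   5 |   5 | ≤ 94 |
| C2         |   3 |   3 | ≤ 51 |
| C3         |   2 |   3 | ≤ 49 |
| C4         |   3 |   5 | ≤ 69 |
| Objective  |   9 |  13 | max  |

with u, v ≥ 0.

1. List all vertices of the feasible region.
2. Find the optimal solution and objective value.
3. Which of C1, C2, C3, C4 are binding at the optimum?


1. (0, 0), (17, 0), (8, 9), (0, 13.8)
2. u = 8, v = 9, z = 189
3. C2, C4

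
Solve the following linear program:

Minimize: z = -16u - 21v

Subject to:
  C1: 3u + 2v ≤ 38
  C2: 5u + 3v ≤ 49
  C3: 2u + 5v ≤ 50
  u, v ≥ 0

Evaluate the objective at each vertex of the feasible region:
  z(0, 0) = 0
  z(9.8, 0) = -156.8
  z(5, 8) = -248  ←
  z(0, 10) = -210
The minimum is at u = 5, v = 8.

u = 5, v = 8, z = -248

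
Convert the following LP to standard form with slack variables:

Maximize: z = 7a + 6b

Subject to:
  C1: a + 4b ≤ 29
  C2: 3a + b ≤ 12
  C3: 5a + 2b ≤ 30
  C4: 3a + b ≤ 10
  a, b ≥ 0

max z = 7a + 6b

s.t.
  a + 4b + s1 = 29
  3a + b + s2 = 12
  5a + 2b + s3 = 30
  3a + b + s4 = 10
  a, b, s1, s2, s3, s4 ≥ 0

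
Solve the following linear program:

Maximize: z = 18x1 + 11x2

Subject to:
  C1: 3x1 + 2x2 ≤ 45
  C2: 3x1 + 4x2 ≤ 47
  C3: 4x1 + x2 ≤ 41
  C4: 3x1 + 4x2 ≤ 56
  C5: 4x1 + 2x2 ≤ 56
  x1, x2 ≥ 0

Evaluate the objective at each vertex of the feasible region:
  z(0, 0) = 0
  z(10.25, 0) = 184.5
  z(9, 5) = 217  ←
  z(0, 11.75) = 129.2
The maximum is at x1 = 9, x2 = 5.

x1 = 9, x2 = 5, z = 217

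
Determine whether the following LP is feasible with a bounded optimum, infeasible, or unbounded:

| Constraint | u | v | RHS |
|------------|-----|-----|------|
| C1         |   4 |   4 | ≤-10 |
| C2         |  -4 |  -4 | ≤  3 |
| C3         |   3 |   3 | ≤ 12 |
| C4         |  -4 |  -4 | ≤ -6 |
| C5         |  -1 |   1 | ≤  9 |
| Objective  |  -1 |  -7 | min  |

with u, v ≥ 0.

Infeasible (no feasible solution exists)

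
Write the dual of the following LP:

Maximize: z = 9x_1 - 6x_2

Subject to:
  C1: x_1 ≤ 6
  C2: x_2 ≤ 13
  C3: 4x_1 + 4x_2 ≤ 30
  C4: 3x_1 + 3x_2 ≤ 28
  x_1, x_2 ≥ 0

Primal max cᵀx s.t. Ax ≤ b, x ≥ 0  →  Dual min bᵀy s.t. Aᵀy ≥ c, y ≥ 0.

Minimize: z = 6y1 + 13y2 + 30y3 + 28y4

Subject to:
  y1 + 4y3 + 3y4 ≥ 9
  y2 + 4y3 + 3y4 ≥ -6
  y1, y2, y3, y4 ≥ 0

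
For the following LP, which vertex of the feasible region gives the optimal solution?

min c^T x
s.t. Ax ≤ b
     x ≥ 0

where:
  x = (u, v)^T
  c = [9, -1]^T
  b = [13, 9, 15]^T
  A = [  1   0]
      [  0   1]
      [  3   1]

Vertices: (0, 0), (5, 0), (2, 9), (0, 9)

Evaluate the objective at each vertex of the feasible region:
  z(0, 0) = 0
  z(5, 0) = 45
  z(2, 9) = 9
  z(0, 9) = -9  ←
The minimum is at u = 0, v = 9.

(0, 9)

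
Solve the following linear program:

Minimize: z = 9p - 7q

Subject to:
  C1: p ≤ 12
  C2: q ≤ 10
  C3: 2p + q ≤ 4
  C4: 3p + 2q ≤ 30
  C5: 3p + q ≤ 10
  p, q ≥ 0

Evaluate the objective at each vertex of the feasible region:
  z(0, 0) = 0
  z(2, 0) = 18
  z(0, 4) = -28  ←
The minimum is at p = 0, q = 4.

p = 0, q = 4, z = -28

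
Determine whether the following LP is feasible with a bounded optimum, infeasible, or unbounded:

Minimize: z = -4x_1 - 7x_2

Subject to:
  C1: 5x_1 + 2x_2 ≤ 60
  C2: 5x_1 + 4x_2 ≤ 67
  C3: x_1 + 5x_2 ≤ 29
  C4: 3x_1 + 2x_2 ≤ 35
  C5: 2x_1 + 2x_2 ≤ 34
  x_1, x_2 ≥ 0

Feasible with a bounded optimal solution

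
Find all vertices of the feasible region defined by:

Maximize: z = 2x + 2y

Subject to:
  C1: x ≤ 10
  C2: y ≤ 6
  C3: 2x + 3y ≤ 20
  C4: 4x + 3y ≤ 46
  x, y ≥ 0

(0, 0), (10, 0), (1, 6), (0, 6)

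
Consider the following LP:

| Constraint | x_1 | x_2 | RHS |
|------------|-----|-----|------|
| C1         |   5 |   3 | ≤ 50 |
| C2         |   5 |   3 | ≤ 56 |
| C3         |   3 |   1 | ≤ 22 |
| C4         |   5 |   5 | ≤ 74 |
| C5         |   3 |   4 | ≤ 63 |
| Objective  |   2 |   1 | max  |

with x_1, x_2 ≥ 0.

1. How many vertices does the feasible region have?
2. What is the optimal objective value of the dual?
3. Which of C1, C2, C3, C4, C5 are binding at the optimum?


1. 5
2. 18
3. C1, C3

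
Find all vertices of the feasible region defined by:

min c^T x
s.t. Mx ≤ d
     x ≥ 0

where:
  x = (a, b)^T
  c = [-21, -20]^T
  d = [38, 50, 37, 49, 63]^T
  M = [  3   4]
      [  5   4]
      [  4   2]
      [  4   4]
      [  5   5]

(0, 0), (9.25, 0), (8, 2.5), (6, 5), (0, 9.5)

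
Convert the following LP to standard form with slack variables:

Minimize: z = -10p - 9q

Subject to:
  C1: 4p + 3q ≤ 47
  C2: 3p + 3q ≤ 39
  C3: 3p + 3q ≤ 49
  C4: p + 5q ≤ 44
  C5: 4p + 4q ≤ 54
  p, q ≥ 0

min z = -10p - 9q

s.t.
  4p + 3q + s1 = 47
  3p + 3q + s2 = 39
  3p + 3q + s3 = 49
  p + 5q + s4 = 44
  4p + 4q + s5 = 54
  p, q, s1, s2, s3, s4, s5 ≥ 0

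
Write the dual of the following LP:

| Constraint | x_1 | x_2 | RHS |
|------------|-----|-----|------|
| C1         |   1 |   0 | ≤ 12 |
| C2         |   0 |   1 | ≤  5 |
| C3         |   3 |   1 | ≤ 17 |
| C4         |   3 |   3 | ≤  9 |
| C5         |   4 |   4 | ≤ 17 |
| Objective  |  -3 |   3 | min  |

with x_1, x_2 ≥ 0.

Primal min cᵀx s.t. Ax ≤ b, x ≥ 0  →  Dual max −bᵀy s.t. Aᵀy ≥ −c, y ≥ 0.

Maximize: z = -12y1 - 5y2 - 17y3 - 9y4 - 17y5

Subject to:
  y1 + 3y3 + 3y4 + 4y5 ≥ 3
  y2 + y3 + 3y4 + 4y5 ≥ -3
  y1, y2, y3, y4, y5 ≥ 0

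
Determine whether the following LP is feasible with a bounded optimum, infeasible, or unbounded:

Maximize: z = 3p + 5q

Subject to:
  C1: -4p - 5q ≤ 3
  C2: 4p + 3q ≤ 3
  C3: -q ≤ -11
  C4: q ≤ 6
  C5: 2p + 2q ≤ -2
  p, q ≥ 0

Infeasible (no feasible solution exists)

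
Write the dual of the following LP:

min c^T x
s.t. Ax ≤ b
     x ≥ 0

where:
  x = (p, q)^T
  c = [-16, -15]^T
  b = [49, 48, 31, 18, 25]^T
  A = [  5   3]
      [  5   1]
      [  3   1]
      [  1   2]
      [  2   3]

Primal min cᵀx s.t. Ax ≤ b, x ≥ 0  →  Dual max −bᵀy s.t. Aᵀy ≥ −c, y ≥ 0.

Maximize: z = -49y1 - 48y2 - 31y3 - 18y4 - 25y5

Subject to:
  5y1 + 5y2 + 3y3 + y4 + 2y5 ≥ 16
  3y1 + y2 + y3 + 2y4 + 3y5 ≥ 15
  y1, y2, y3, y4, y5 ≥ 0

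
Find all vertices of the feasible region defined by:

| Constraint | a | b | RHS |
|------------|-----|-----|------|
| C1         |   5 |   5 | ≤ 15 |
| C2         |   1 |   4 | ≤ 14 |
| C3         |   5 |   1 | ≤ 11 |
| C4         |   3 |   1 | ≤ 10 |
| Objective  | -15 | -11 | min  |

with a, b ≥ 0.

(0, 0), (2.2, 0), (2, 1), (0, 3)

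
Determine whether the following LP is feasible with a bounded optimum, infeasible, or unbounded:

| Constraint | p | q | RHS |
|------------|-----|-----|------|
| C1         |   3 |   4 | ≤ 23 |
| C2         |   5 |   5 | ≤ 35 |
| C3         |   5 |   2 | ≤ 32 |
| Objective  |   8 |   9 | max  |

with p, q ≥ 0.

Feasible with a bounded optimal solution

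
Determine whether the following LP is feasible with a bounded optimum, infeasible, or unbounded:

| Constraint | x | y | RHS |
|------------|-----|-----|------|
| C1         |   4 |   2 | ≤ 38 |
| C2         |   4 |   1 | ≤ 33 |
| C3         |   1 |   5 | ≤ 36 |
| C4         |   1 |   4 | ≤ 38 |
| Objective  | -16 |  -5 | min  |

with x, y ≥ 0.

Feasible with a bounded optimal solution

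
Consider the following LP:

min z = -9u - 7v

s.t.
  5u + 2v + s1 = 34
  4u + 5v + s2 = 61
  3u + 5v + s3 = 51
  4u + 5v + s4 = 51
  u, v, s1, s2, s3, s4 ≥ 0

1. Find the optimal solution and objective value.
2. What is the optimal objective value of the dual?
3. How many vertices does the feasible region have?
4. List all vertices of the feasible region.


1. u = 4, v = 7, z = -85
2. -85
3. 4
4. (0, 0), (6.8, 0), (4, 7), (0, 10.2)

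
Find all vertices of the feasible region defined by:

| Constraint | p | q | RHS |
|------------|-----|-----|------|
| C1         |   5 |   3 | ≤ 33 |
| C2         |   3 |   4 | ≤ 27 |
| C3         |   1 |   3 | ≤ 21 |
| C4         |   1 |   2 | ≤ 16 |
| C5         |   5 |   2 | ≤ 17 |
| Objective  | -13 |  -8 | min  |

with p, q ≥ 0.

(0, 0), (3.4, 0), (1, 6), (0, 6.75)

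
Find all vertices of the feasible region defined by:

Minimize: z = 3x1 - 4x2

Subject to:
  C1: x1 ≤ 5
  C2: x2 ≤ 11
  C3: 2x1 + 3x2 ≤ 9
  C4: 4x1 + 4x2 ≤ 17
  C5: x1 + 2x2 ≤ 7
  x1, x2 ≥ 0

(0, 0), (4.25, 0), (3.75, 0.5), (0, 3)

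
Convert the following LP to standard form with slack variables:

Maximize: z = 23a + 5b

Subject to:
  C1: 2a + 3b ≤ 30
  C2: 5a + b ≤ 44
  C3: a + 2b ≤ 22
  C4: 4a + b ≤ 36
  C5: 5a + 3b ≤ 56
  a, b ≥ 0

max z = 23a + 5b

s.t.
  2a + 3b + s1 = 30
  5a + b + s2 = 44
  a + 2b + s3 = 22
  4a + b + s4 = 36
  5a + 3b + s5 = 56
  a, b, s1, s2, s3, s4, s5 ≥ 0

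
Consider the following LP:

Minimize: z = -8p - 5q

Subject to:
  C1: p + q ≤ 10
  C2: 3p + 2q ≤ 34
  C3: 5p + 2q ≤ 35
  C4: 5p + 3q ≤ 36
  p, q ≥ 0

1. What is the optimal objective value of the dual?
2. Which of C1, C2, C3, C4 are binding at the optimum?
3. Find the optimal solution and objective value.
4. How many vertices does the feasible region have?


1. -59
2. C1, C4
3. p = 3, q = 7, z = -59
4. 5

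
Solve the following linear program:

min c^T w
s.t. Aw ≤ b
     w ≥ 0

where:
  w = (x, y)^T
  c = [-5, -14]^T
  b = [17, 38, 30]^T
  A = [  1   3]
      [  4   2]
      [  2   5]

Evaluate the objective at each vertex of the feasible region:
  z(0, 0) = 0
  z(9.5, 0) = -47.5
  z(8.125, 2.75) = -79.12
  z(5, 4) = -81  ←
  z(0, 5.667) = -79.33
The minimum is at x = 5, y = 4.

x = 5, y = 4, z = -81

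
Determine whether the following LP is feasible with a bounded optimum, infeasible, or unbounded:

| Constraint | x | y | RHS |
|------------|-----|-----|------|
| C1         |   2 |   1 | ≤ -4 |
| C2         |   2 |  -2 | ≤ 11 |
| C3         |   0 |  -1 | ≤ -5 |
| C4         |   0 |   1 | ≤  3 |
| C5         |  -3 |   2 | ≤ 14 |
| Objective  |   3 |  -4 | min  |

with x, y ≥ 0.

Infeasible (no feasible solution exists)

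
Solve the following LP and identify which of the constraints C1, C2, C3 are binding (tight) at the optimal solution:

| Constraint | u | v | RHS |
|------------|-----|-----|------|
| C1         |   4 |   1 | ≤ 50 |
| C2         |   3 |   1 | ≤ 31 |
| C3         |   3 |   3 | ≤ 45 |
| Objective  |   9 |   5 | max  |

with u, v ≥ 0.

At u = 8, v = 7, compute slack b - a·x for each constraint:
  C1: 50 − 39 = 11  (slack)
  C2: 31 − 31 = 0  (binding)
  C3: 45 − 45 = 0  (binding)

Optimal: u = 8, v = 7
Binding: C2, C3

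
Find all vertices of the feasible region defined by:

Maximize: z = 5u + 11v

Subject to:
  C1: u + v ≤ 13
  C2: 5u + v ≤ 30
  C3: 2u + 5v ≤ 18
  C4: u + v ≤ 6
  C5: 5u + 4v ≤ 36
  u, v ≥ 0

(0, 0), (6, 0), (4, 2), (0, 3.6)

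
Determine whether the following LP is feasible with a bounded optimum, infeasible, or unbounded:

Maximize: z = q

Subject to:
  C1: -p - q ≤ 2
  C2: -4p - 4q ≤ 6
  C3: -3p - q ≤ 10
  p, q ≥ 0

Unbounded (objective can increase without bound)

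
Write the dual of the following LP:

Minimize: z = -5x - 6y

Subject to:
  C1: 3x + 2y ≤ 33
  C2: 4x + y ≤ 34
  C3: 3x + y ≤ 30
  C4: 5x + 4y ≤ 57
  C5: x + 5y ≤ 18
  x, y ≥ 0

Primal min cᵀx s.t. Ax ≤ b, x ≥ 0  →  Dual max −bᵀy s.t. Aᵀy ≥ −c, y ≥ 0.

Maximize: z = -33y1 - 34y2 - 30y3 - 57y4 - 18y5

Subject to:
  3y1 + 4y2 + 3y3 + 5y4 + y5 ≥ 5
  2y1 + y2 + y3 + 4y4 + 5y5 ≥ 6
  y1, y2, y3, y4, y5 ≥ 0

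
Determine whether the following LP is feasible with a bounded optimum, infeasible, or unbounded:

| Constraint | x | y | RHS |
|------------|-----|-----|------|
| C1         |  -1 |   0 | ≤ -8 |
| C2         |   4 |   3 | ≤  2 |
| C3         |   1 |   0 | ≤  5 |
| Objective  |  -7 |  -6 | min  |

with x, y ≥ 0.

Infeasible (no feasible solution exists)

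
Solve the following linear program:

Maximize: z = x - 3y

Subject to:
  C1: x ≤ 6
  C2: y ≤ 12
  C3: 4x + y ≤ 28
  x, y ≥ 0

Evaluate the objective at each vertex of the feasible region:
  z(0, 0) = 0
  z(6, 0) = 6  ←
  z(6, 4) = -6
  z(4, 12) = -32
  z(0, 12) = -36
The maximum is at x = 6, y = 0.

x = 6, y = 0, z = 6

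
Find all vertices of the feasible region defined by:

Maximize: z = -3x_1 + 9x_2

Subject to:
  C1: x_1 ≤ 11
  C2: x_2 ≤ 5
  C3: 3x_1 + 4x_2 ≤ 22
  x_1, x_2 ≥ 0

(0, 0), (7.333, 0), (0.6667, 5), (0, 5)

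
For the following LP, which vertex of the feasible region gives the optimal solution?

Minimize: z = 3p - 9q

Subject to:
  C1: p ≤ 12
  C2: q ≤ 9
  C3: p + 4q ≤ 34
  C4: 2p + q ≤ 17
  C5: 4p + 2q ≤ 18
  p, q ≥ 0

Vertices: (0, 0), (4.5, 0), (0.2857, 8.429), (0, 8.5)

Evaluate the objective at each vertex of the feasible region:
  z(0, 0) = 0
  z(4.5, 0) = 13.5
  z(0.2857, 8.429) = -75
  z(0, 8.5) = -76.5  ←
The minimum is at p = 0, q = 8.5.

(0, 8.5)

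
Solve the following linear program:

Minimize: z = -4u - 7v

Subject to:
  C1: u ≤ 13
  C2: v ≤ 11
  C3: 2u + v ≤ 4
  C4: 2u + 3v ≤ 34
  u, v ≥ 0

Evaluate the objective at each vertex of the feasible region:
  z(0, 0) = 0
  z(2, 0) = -8
  z(0, 4) = -28  ←
The minimum is at u = 0, v = 4.

u = 0, v = 4, z = -28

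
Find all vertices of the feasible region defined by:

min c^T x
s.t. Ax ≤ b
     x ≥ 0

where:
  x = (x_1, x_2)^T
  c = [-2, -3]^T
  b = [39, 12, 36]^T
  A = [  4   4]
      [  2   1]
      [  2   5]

(0, 0), (6, 0), (3, 6), (0, 7.2)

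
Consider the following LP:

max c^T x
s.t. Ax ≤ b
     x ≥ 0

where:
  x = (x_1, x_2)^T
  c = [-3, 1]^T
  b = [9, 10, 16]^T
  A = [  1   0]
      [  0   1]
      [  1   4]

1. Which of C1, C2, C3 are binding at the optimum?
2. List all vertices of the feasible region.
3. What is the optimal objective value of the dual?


1. C3
2. (0, 0), (9, 0), (9, 1.75), (0, 4)
3. 4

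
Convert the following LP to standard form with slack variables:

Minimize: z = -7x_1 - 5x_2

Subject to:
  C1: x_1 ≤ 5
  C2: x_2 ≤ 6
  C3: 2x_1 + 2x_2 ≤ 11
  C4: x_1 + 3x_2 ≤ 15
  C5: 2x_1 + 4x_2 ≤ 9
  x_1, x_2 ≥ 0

min z = -7x_1 - 5x_2

s.t.
  x_1 + s1 = 5
  x_2 + s2 = 6
  2x_1 + 2x_2 + s3 = 11
  x_1 + 3x_2 + s4 = 15
  2x_1 + 4x_2 + s5 = 9
  x_1, x_2, s1, s2, s3, s4, s5 ≥ 0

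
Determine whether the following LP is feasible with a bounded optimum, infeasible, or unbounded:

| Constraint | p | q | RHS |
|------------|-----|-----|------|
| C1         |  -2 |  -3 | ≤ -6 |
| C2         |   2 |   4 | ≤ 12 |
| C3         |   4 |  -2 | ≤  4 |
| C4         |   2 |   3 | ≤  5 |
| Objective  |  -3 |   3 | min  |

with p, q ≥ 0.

Infeasible (no feasible solution exists)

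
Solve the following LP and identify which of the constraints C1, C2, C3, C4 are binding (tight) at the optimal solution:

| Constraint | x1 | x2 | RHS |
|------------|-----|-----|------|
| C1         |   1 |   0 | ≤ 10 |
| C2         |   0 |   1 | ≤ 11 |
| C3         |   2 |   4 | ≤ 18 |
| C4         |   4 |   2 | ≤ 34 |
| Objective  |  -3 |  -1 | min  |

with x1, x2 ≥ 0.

At x1 = 8.5, x2 = 0, compute slack b - a·x for each constraint:
  C1: 10 − 8.5 = 1.5  (slack)
  C2: 11 − 0 = 11  (slack)
  C3: 18 − 17 = 1  (slack)
  C4: 34 − 34 = 0  (binding)

Optimal: x1 = 8.5, x2 = 0
Binding: C4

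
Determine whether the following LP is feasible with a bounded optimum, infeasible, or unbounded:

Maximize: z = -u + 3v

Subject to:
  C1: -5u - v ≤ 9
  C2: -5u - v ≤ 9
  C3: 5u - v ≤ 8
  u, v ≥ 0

Unbounded (objective can increase without bound)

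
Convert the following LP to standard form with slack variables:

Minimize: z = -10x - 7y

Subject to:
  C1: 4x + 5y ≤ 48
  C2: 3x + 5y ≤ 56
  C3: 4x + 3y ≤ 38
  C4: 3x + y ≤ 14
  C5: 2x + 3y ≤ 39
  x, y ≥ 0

min z = -10x - 7y

s.t.
  4x + 5y + s1 = 48
  3x + 5y + s2 = 56
  4x + 3y + s3 = 38
  3x + y + s4 = 14
  2x + 3y + s5 = 39
  x, y, s1, s2, s3, s4, s5 ≥ 0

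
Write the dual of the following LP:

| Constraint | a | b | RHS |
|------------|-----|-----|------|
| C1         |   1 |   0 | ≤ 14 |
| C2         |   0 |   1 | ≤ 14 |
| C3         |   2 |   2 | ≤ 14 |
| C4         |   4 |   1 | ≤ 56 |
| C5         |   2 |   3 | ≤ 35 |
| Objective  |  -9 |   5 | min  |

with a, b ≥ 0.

Primal min cᵀx s.t. Ax ≤ b, x ≥ 0  →  Dual max −bᵀy s.t. Aᵀy ≥ −c, y ≥ 0.

Maximize: z = -14y1 - 14y2 - 14y3 - 56y4 - 35y5

Subject to:
  y1 + 2y3 + 4y4 + 2y5 ≥ 9
  y2 + 2y3 + y4 + 3y5 ≥ -5
  y1, y2, y3, y4, y5 ≥ 0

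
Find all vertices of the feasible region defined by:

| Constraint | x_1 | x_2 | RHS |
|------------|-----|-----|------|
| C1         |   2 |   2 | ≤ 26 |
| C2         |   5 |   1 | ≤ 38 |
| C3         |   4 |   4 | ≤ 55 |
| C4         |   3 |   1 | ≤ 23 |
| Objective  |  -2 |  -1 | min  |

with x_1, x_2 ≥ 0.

(0, 0), (7.6, 0), (7.5, 0.5), (5, 8), (0, 13)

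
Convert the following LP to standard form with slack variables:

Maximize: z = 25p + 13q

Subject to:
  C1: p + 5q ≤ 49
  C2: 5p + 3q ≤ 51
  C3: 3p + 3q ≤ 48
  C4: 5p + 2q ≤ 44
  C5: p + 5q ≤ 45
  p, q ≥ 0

max z = 25p + 13q

s.t.
  p + 5q + s1 = 49
  5p + 3q + s2 = 51
  3p + 3q + s3 = 48
  5p + 2q + s4 = 44
  p + 5q + s5 = 45
  p, q, s1, s2, s3, s4, s5 ≥ 0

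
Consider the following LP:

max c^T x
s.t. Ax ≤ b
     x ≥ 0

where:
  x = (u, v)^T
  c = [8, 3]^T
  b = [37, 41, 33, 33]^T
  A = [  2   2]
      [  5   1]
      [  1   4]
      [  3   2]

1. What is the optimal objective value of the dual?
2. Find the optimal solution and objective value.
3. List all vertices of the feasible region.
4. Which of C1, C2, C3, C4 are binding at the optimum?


1. 74
2. u = 7, v = 6, z = 74
3. (0, 0), (8.2, 0), (7, 6), (6.6, 6.6), (0, 8.25)
4. C2, C4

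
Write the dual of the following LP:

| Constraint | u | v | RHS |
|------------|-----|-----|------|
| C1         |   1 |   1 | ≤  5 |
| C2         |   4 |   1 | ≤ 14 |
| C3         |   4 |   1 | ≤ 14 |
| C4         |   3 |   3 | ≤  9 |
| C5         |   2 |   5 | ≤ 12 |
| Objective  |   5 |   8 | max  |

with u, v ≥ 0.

Primal max cᵀx s.t. Ax ≤ b, x ≥ 0  →  Dual min bᵀy s.t. Aᵀy ≥ c, y ≥ 0.

Minimize: z = 5y1 + 14y2 + 14y3 + 9y4 + 12y5

Subject to:
  y1 + 4y2 + 4y3 + 3y4 + 2y5 ≥ 5
  y1 + y2 + y3 + 3y4 + 5y5 ≥ 8
  y1, y2, y3, y4, y5 ≥ 0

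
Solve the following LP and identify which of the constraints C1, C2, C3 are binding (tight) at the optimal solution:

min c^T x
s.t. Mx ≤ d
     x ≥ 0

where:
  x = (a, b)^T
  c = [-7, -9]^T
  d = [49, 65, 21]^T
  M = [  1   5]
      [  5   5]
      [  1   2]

At a = 5, b = 8, compute slack b - a·x for each constraint:
  C1: 49 − 45 = 4  (slack)
  C2: 65 − 65 = 0  (binding)
  C3: 21 − 21 = 0  (binding)

Optimal: a = 5, b = 8
Binding: C2, C3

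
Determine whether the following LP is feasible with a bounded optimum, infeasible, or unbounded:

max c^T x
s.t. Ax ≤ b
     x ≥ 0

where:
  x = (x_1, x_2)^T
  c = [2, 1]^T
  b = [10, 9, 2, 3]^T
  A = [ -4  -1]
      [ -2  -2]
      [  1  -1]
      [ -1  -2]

Unbounded (objective can increase without bound)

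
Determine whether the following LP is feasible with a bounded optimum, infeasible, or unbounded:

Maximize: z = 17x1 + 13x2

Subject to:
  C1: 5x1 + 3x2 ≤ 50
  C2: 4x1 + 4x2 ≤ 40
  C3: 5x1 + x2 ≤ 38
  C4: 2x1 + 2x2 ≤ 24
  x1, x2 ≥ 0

Feasible with a bounded optimal solution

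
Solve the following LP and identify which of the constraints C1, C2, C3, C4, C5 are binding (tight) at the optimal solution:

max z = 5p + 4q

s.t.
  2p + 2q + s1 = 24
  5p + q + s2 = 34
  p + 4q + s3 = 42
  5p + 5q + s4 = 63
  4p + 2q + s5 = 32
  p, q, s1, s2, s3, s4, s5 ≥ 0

At p = 4, q = 8, compute slack b - a·x for each constraint:
  C1: 24 − 24 = 0  (binding)
  C2: 34 − 28 = 6  (slack)
  C3: 42 − 36 = 6  (slack)
  C4: 63 − 60 = 3  (slack)
  C5: 32 − 32 = 0  (binding)

Optimal: p = 4, q = 8
Binding: C1, C5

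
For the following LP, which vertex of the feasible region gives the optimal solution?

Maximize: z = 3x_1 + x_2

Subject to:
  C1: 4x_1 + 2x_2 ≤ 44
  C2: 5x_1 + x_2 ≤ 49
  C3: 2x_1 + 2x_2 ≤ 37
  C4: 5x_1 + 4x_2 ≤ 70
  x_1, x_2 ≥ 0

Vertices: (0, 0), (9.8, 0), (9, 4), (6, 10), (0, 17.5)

Evaluate the objective at each vertex of the feasible region:
  z(0, 0) = 0
  z(9.8, 0) = 29.4
  z(9, 4) = 31  ←
  z(6, 10) = 28
  z(0, 17.5) = 17.5
The maximum is at x_1 = 9, x_2 = 4.

(9, 4)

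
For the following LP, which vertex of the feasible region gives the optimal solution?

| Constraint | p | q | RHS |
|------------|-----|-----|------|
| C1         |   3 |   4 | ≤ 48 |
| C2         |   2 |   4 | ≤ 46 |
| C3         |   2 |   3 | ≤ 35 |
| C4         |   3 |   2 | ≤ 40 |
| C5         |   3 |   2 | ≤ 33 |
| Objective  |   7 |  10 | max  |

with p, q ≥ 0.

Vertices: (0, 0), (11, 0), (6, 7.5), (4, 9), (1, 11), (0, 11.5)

Evaluate the objective at each vertex of the feasible region:
  z(0, 0) = 0
  z(11, 0) = 77
  z(6, 7.5) = 117
  z(4, 9) = 118  ←
  z(1, 11) = 117
  z(0, 11.5) = 115
The maximum is at p = 4, q = 9.

(4, 9)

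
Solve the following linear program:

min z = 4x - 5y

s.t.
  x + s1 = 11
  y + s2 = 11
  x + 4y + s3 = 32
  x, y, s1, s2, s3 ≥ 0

Evaluate the objective at each vertex of the feasible region:
  z(0, 0) = 0
  z(11, 0) = 44
  z(11, 5.25) = 17.75
  z(0, 8) = -40  ←
The minimum is at x = 0, y = 8.

x = 0, y = 8, z = -40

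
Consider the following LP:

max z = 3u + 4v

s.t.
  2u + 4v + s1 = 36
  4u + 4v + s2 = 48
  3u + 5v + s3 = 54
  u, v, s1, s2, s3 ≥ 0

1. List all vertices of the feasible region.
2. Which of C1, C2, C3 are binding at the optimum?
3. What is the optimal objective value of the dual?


1. (0, 0), (12, 0), (6, 6), (0, 9)
2. C1, C2
3. 42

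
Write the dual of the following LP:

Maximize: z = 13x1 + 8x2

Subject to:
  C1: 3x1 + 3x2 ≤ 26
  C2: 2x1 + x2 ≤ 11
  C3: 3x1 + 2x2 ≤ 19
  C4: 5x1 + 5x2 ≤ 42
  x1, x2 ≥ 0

Primal max cᵀx s.t. Ax ≤ b, x ≥ 0  →  Dual min bᵀy s.t. Aᵀy ≥ c, y ≥ 0.

Minimize: z = 26y1 + 11y2 + 19y3 + 42y4

Subject to:
  3y1 + 2y2 + 3y3 + 5y4 ≥ 13
  3y1 + y2 + 2y3 + 5y4 ≥ 8
  y1, y2, y3, y4 ≥ 0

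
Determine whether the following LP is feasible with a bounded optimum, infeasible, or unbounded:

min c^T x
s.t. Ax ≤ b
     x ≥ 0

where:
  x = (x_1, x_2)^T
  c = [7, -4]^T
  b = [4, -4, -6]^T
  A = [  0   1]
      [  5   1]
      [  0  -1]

Infeasible (no feasible solution exists)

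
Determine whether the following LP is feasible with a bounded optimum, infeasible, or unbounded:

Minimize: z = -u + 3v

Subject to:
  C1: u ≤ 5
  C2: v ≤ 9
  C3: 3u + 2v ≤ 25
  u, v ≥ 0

Feasible with a bounded optimal solution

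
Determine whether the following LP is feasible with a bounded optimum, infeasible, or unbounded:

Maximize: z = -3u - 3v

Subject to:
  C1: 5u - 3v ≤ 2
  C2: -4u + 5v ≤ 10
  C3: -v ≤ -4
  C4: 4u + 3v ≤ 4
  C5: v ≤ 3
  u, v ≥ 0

Infeasible (no feasible solution exists)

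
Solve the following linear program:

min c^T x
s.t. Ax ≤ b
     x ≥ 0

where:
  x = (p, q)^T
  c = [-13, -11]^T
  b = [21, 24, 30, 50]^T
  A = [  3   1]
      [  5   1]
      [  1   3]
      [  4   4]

Evaluate the objective at each vertex of the feasible region:
  z(0, 0) = 0
  z(4.8, 0) = -62.4
  z(3, 9) = -138  ←
  z(0, 10) = -110
The minimum is at p = 3, q = 9.

p = 3, q = 9, z = -138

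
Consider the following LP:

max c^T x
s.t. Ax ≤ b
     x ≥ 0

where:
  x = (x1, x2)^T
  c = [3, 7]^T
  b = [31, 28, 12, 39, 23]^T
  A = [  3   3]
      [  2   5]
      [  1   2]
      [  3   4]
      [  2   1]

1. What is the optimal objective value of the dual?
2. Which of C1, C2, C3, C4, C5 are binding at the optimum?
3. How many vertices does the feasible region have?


1. 40
2. C2, C3
3. 5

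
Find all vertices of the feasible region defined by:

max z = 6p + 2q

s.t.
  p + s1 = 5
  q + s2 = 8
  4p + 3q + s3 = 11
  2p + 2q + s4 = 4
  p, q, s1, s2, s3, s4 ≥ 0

(0, 0), (2, 0), (0, 2)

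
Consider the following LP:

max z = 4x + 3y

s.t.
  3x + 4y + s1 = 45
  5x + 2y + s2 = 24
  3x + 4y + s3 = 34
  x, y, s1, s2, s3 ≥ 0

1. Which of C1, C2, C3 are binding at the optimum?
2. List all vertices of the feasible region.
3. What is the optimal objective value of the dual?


1. C2, C3
2. (0, 0), (4.8, 0), (2, 7), (0, 8.5)
3. 29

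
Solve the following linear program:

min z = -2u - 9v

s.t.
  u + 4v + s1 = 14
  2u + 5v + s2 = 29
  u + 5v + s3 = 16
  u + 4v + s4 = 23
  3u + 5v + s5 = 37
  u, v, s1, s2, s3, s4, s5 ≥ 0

Evaluate the objective at each vertex of the feasible region:
  z(0, 0) = 0
  z(12.33, 0) = -24.67
  z(11.14, 0.7143) = -28.71
  z(6, 2) = -30  ←
  z(0, 3.2) = -28.8
The minimum is at u = 6, v = 2.

u = 6, v = 2, z = -30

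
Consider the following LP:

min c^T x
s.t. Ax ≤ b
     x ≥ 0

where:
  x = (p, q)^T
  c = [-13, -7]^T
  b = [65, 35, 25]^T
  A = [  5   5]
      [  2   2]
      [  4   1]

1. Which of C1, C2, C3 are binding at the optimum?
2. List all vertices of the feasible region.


1. C1, C3
2. (0, 0), (6.25, 0), (4, 9), (0, 13)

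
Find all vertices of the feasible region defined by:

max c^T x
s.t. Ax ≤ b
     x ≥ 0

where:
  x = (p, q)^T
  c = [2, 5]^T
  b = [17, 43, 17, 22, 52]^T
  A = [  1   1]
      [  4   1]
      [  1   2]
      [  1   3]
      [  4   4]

(0, 0), (10.75, 0), (10, 3), (9, 4), (7, 5), (0, 7.333)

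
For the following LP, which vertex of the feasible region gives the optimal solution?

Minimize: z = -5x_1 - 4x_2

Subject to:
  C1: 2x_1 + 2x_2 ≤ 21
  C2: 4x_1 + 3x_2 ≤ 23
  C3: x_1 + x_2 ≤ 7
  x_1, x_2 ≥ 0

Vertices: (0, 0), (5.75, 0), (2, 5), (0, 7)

Evaluate the objective at each vertex of the feasible region:
  z(0, 0) = 0
  z(5.75, 0) = -28.75
  z(2, 5) = -30  ←
  z(0, 7) = -28
The minimum is at x_1 = 2, x_2 = 5.

(2, 5)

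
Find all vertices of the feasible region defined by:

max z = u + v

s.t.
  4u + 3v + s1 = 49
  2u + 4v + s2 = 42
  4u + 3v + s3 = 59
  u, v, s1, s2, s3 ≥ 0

(0, 0), (12.25, 0), (7, 7), (0, 10.5)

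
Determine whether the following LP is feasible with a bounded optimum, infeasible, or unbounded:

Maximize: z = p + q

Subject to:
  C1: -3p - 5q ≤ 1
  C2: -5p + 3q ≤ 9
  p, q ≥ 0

Unbounded (objective can increase without bound)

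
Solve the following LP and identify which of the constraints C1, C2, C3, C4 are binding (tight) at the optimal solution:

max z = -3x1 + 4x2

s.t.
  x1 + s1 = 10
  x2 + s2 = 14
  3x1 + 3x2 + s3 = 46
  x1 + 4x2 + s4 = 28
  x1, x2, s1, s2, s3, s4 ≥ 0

At x1 = 0, x2 = 7, compute slack b - a·x for each constraint:
  C1: 10 − 0 = 10  (slack)
  C2: 14 − 7 = 7  (slack)
  C3: 46 − 21 = 25  (slack)
  C4: 28 − 28 = 0  (binding)

Optimal: x1 = 0, x2 = 7
Binding: C4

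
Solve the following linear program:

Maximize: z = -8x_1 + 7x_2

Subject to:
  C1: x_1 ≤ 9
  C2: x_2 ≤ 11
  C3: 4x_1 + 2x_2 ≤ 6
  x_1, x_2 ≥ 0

Evaluate the objective at each vertex of the feasible region:
  z(0, 0) = 0
  z(1.5, 0) = -12
  z(0, 3) = 21  ←
The maximum is at x_1 = 0, x_2 = 3.

x_1 = 0, x_2 = 3, z = 21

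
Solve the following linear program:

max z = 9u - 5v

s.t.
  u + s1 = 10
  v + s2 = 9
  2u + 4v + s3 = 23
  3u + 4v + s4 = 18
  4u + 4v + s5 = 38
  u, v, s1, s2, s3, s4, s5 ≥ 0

Evaluate the objective at each vertex of the feasible region:
  z(0, 0) = 0
  z(6, 0) = 54  ←
  z(0, 4.5) = -22.5
The maximum is at u = 6, v = 0.

u = 6, v = 0, z = 54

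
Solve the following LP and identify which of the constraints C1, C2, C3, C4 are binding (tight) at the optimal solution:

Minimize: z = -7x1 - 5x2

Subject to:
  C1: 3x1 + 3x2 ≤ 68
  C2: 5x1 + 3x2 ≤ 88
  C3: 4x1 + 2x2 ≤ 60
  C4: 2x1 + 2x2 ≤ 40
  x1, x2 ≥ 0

At x1 = 10, x2 = 10, compute slack b - a·x for each constraint:
  C1: 68 − 60 = 8  (slack)
  C2: 88 − 80 = 8  (slack)
  C3: 60 − 60 = 0  (binding)
  C4: 40 − 40 = 0  (binding)

Optimal: x1 = 10, x2 = 10
Binding: C3, C4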